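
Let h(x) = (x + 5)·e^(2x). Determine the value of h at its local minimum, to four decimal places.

By the product rule, h'(x) = (2x + 11)·e^(2x). Since e^(2x) > 0, the only critical point is x = -11/2.
h''(-11/2) has the same sign as 2 > 0, so this is a local minimum.
h(-11/2) = (-1/2)·e^(-11) ≈ -0.0000.

-0.0000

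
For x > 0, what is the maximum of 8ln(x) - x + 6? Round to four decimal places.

14.6355

h'(x) = 8/x − 1 = 0 gives x = 8.
h''(x) = -8/x², which is negative for x > 0, so this is a local maximum.
h(8) = 8·ln(8) - 8 + 6 ≈ 14.6355.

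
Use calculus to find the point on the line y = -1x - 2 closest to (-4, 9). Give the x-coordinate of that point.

-15/2

Minimize D(x)^2 = (x + 4)^2 + (-x - 11)^2.
d/dx[D^2] = 2(x + 4) + 2·(-1)·(-x - 11) = 0 ⇒ x = -15/2.
Then y = 11/2 and the distance is √(49/2) ≈ 4.9497.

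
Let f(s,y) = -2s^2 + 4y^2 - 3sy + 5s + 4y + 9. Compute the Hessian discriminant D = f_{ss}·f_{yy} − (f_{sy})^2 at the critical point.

-41

∂f/∂s = -4s - 3y + 5 = 0 and ∂f/∂y = -3s + 8y + 4 = 0, so (s, y) = (52/41, -1/41).
The Hessian has f_{ss} = -4, f_{yy} = 8, f_{sy} = -3, giving D = -41 < 0, so the point is a saddle point.
D = (-4)·(8) − (-3)^2 = -41.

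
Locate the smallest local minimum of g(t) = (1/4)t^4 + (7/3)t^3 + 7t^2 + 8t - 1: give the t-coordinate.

g'(t) = t^3 + 7t^2 + 14t + 8 = 0 at t = -4, -2, -1.
Since g''(t) = 3t^2 + 14t + 14, we get g''(-4) = 6 > 0 ⇒ local minimum; g''(-2) = -2 < 0 ⇒ local maximum; g''(-1) = 3 > 0 ⇒ local minimum.
So the smallest local minimum value is g(-4) = -19/3.

-4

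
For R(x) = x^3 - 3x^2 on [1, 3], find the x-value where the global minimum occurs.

The derivative is 3x^2 - 6x, whose only zero in [1, 3] is x = 2.
Evaluating at the critical points and endpoints: R(1) = -2,  R(2) = -4,  R(3) = 0.
So the minimum is R(2) = -4.

2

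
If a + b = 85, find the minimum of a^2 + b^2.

With a + b = 85, a^2 + b^2 = a^2 + (85 − a)^2.
The derivative 2a − 2(85 − a) = 4a − 170 vanishes at a = 85/2; second derivative 4 > 0, a minimum.
The minimum is 2·(85/2)^2 = 7225/2.

7225/2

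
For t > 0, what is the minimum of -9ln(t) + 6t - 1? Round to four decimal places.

R'(t) = -9/t + 6 = 0 gives t = 3/2.
R''(t) = 9/t², which is positive for t > 0, so this is a local minimum.
R(3/2) = -9·ln(3/2) + 9 - 1 ≈ 4.3508.

4.3508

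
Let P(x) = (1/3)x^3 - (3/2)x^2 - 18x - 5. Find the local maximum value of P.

P'(x) = x^2 - 3x - 18. Setting P'(x) = 0 gives x ∈ {-3, 6}.
Second-derivative test with P''(x) = 2x - 3: P''(-3) = -9 < 0 ⇒ local maximum; P''(6) = 9 > 0 ⇒ local minimum.
Thus P has its local maximum at x = -3, with value 53/2.

53/2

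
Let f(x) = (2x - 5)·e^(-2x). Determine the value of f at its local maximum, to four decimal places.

0.0025

Differentiating with the product rule gives f'(x) = (-4x + 12)·e^(-2x). Since e^(-2x) > 0, the only critical point is x = 3.
f''(3) has the same sign as -4 < 0, so this is a local maximum.
f(3) = (1)·e^(-6) ≈ 0.0025.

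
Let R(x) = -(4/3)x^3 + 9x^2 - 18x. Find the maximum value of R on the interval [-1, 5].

The derivative is -4x^2 + 18x - 18, which vanishes at x = 3/2 and x = 3.
Compare values at every candidate in [-1, 5]: R(-1) = 85/3,  R(3/2) = -45/4,  R(3) = -9,  R(5) = -95/3.
The maximum over the interval is 85/3, attained at x = -1.

85/3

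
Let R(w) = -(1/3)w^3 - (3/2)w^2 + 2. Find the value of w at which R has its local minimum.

-3

R'(w) = -w^2 - 3w = 0 at w = -3, 0.
Second-derivative test with R''(w) = -2w - 3: R''(-3) = 3 > 0 ⇒ local minimum; R''(0) = -3 < 0 ⇒ local maximum.
Thus R has its local minimum at w = -3, with value -5/2.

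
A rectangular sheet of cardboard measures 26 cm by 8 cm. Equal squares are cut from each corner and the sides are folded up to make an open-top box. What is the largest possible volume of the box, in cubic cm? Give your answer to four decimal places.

177.4314

With cut size x, the volume is V(x) = x(26 − 2x)(8 − 2x) for 0 < x < 4.
V'(x) = 12x^2 − 136x + 208. Setting V'(x) = 0 gives x ≈ 1.8225 (the root in (0, 4)).
V''(x) = 24x − 136 is negative there, so this is the maximum; V ≈ 177.4314.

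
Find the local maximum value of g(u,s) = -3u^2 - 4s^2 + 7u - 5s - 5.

31/48

∂g/∂u = -6u + 7 = 0 and ∂g/∂s = -8s - 5 = 0, so (u, s) = (7/6, -5/8).
The Hessian has g_{uu} = -6, g_{ss} = -8, g_{us} = 0, giving D = 48 > 0 with g_{uu} < 0, so the point is a local maximum.
g(7/6, -5/8) = 31/48.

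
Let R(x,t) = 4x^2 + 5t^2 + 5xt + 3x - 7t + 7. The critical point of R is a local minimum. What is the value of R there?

∂R/∂x = 8x + 5t + 3 = 0 and ∂R/∂t = 5x + 10t - 7 = 0, so (x, t) = (-13/11, 71/55).
The Hessian has R_{xx} = 8, R_{tt} = 10, R_{xt} = 5, giving D = 55 > 0 with R_{xx} > 0, so the point is a local minimum.
R(-13/11, 71/55) = 39/55.

39/55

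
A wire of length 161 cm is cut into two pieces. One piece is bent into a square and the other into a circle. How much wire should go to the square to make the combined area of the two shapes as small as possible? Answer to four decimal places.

Let x be the length used for the square. Square side x/4; circle radius (161−x)/(2π).
A(x) = (x/4)² + π·((161−x)/(2π))² = x²/16 + (161−x)²/(4π) for 0 ≤ x ≤ 161. A'(x) = x/8 − (161−x)/(2π) = 0 gives x = 4·161/(π+4) ≈ 90.1760.
A'' = 1/8 + 1/(2π) > 0, so this gives the minimum combined area; x ≈ 90.1760 cm to the square.

90.1760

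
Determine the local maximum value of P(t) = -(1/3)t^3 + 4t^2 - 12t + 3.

3

P'(t) = -t^2 + 8t - 12. Setting P'(t) = 0 gives t ∈ {2, 6}.
Since P''(t) = -2t + 8, we get P''(2) = 4 > 0 ⇒ local minimum; P''(6) = -4 < 0 ⇒ local maximum.
Thus P has its local maximum at t = 6, with value 3.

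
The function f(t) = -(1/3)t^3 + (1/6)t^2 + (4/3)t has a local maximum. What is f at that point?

Critical points: f'(t) = -t^2 + (1/3)t + 4/3 vanishes at t = -1, 4/3.
Since f''(t) = -2t + 1/3, we get f''(-1) = 7/3 > 0 ⇒ local minimum; f''(4/3) = -7/3 < 0 ⇒ local maximum.
So the local maximum value is f(4/3) = 104/81.

104/81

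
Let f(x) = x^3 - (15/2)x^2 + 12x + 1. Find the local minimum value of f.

f'(x) = 3x^2 - 15x + 12. Setting f'(x) = 0 gives x ∈ {1, 4}.
f''(x) = 6x - 15. f''(1) = -9 < 0 ⇒ local maximum; f''(4) = 9 > 0 ⇒ local minimum.
Thus f has its local minimum at x = 4, with value -7.

-7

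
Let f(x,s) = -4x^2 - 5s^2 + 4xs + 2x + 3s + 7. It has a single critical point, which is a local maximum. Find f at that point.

∂f/∂x = -8x + 4s + 2 = 0 and ∂f/∂s = 4x - 10s + 3 = 0, so (x, s) = (1/2, 1/2).
The Hessian has f_{xx} = -8, f_{ss} = -10, f_{xs} = 4, giving D = 64 > 0 with f_{xx} < 0, so the point is a local maximum.
f(1/2, 1/2) = 33/4.

33/4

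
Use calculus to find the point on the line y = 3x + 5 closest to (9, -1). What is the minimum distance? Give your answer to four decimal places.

10.4355

Minimize D(x)^2 = (x - 9)^2 + (3x + 6)^2.
d/dx[D^2] = 2(x - 9) + 2·3·(3x + 6) = 0 ⇒ x = -9/10.
Then y = 23/10 and the distance is √(1089/10) ≈ 10.4355.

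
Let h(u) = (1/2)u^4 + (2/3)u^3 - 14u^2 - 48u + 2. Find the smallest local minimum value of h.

-730/3

Critical points: h'(u) = 2u^3 + 2u^2 - 28u - 48 vanishes at u = -3, -2, 4.
h''(u) = 6u^2 + 4u - 28. h''(-3) = 14 > 0 ⇒ local minimum; h''(-2) = -12 < 0 ⇒ local maximum; h''(4) = 84 > 0 ⇒ local minimum.
Thus h has its smallest local minimum at u = 4, with value -730/3.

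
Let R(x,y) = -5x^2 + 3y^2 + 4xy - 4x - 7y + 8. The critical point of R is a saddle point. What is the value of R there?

∂R/∂x = -10x + 4y - 4 = 0 and ∂R/∂y = 4x + 6y - 7 = 0, so (x, y) = (1/19, 43/38).
The Hessian has R_{xx} = -10, R_{yy} = 6, R_{xy} = 4, giving D = -76 < 0, so the point is a saddle point.
R(1/19, 43/38) = 299/76.

299/76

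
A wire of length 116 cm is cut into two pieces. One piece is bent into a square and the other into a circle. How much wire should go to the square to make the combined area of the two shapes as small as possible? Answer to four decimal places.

64.9715

Let x be the length used for the square. Square side x/4; circle radius (116−x)/(2π).
A(x) = (x/4)² + π·((116−x)/(2π))² = x²/16 + (116−x)²/(4π) for 0 ≤ x ≤ 116. A'(x) = x/8 − (116−x)/(2π) = 0 gives x = 4·116/(π+4) ≈ 64.9715.
A'' = 1/8 + 1/(2π) > 0, so this gives the minimum combined area; x ≈ 64.9715 cm to the square.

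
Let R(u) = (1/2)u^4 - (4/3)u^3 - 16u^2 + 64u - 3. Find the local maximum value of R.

175/3

Critical points: R'(u) = 2u^3 - 4u^2 - 32u + 64 vanishes at u = -4, 2, 4.
R''(u) = 6u^2 - 8u - 32. R''(-4) = 96 > 0 ⇒ local minimum; R''(2) = -24 < 0 ⇒ local maximum; R''(4) = 32 > 0 ⇒ local minimum.
Thus R has its local maximum at u = 2, with value 175/3.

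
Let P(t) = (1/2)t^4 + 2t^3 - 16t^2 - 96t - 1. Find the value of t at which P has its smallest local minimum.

P'(t) = 2t^3 + 6t^2 - 32t - 96 = 0 at t = -4, -3, 4.
Since P''(t) = 6t^2 + 12t - 32, we get P''(-4) = 16 > 0 ⇒ local minimum; P''(-3) = -14 < 0 ⇒ local maximum; P''(4) = 112 > 0 ⇒ local minimum.
The smallest local minimum is P(4) = -385.

4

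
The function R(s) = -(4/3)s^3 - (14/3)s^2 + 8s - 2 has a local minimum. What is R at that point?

Critical points: R'(s) = -4s^2 - (28/3)s + 8 vanishes at s = -3, 2/3.
R''(s) = -8s - 28/3. R''(-3) = 44/3 > 0 ⇒ local minimum; R''(2/3) = -44/3 < 0 ⇒ local maximum.
Thus R has its local minimum at s = -3, with value -32.

-32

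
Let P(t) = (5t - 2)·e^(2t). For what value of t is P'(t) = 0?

By the product rule, P'(t) = (10t + 1)·e^(2t). Since e^(2t) > 0, the only critical point is t = -1/10.
P''(-1/10) has the same sign as 10 > 0, so this is a local minimum.
P(-1/10) = (-5/2)·e^(-1/5) ≈ -2.0468.

-1/10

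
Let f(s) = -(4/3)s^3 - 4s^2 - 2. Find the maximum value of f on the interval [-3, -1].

f'(s) = -4s^2 - 8s, whose only zero in [-3, -1] is s = -2.
Candidates: f(-3) = -2,  f(-2) = -22/3,  f(-1) = -14/3.
Hence the absolute maximum is -2 at s = -3.

-2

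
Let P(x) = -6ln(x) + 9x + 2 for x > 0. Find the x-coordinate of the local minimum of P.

P'(x) = -6/x + 9 = 0 gives x = 2/3.
P''(x) = 6/x², which is positive for x > 0, so this is a local minimum.
P(2/3) = -6·ln(2/3) + 6 + 2 ≈ 10.4328.

2/3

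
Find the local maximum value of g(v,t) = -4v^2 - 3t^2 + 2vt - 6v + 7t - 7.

∂g/∂v = -8v + 2t - 6 = 0 and ∂g/∂t = 2v - 6t + 7 = 0, so (v, t) = (-1/2, 1).
The Hessian has g_{vv} = -8, g_{tt} = -6, g_{vt} = 2, giving D = 44 > 0 with g_{vv} < 0, so the point is a local maximum.
g(-1/2, 1) = -2.

-2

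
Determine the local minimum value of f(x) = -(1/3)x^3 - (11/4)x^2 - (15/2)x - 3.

Critical points: f'(x) = -x^2 - (11/2)x - 15/2 vanishes at x = -3, -5/2.
Since f''(x) = -2x - 11/2, we get f''(-3) = 1/2 > 0 ⇒ local minimum; f''(-5/2) = -1/2 < 0 ⇒ local maximum.
So the local minimum value is f(-3) = 15/4.

15/4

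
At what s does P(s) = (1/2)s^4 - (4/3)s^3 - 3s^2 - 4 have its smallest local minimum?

3

P'(s) = 2s^3 - 4s^2 - 6s = 0 at s = -1, 0, 3.
Since P''(s) = 6s^2 - 8s - 6, we get P''(-1) = 8 > 0 ⇒ local minimum; P''(0) = -6 < 0 ⇒ local maximum; P''(3) = 24 > 0 ⇒ local minimum.
The smallest local minimum is P(3) = -53/2.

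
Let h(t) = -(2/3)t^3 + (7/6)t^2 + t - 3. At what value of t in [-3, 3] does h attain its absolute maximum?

-3

The derivative is -2t^2 + (7/3)t + 1, which vanishes at t = -1/3 and t = 3/2.
Candidates: h(-3) = 45/2; h(-1/3) = -515/162; h(3/2) = -9/8; h(3) = -15/2.
So the maximum is h(-3) = 45/2.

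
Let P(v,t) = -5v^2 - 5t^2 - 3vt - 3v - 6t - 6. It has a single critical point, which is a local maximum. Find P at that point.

-375/91

∂P/∂v = -10v - 3t - 3 = 0 and ∂P/∂t = -3v - 10t - 6 = 0, so (v, t) = (-12/91, -51/91).
The Hessian has P_{vv} = -10, P_{tt} = -10, P_{vt} = -3, giving D = 91 > 0 with P_{vv} < 0, so the point is a local maximum.
P(-12/91, -51/91) = -375/91.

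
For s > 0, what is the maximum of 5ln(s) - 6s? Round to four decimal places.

h'(s) = 5/s − 6 = 0 gives s = 5/6.
h''(s) = -5/s², which is negative for s > 0, so this is a local maximum.
h(5/6) = 5·ln(5/6) - 5 ≈ -5.9116.

-5.9116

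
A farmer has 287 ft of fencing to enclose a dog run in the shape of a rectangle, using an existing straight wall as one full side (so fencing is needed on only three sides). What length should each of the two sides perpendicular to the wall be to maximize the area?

287/4

Let the sides perpendicular to the wall have length x and the parallel side y, so 2x + y = 287 and the area is A = xy = x(287 − 2x).
A'(x) = 287 − 4x = 0 gives x = 287/4, and A''(x) = −4 < 0 confirms a maximum.
Then y = 287 − 2·287/4 = 287/2 and A = 82369/8.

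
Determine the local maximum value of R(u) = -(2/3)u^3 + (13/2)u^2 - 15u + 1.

Critical points: R'(u) = -2u^2 + 13u - 15 vanishes at u = 3/2, 5.
R''(u) = -4u + 13. R''(3/2) = 7 > 0 ⇒ local minimum; R''(5) = -7 < 0 ⇒ local maximum.
So the local maximum value is R(5) = 31/6.

31/6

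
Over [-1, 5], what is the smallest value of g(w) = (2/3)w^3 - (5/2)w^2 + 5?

-5/24

g'(w) = 2w^2 - 5w, which vanishes at w = 0 and w = 5/2.
Evaluating at the critical points and endpoints: g(-1) = 11/6,  g(0) = 5,  g(5/2) = -5/24,  g(5) = 155/6.
So the minimum is g(5/2) = -5/24.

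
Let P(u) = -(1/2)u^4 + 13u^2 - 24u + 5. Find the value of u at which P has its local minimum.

P'(u) = -2u^3 + 26u - 24 = 0 at u = -4, 1, 3.
P''(u) = -6u^2 + 26. P''(-4) = -70 < 0 ⇒ local maximum; P''(1) = 20 > 0 ⇒ local minimum; P''(3) = -28 < 0 ⇒ local maximum.
Thus P has its local minimum at u = 1, with value -13/2.

1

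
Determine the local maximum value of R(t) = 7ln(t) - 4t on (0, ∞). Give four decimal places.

-3.0827

R'(t) = 7/t − 4 = 0 gives t = 7/4.
R''(t) = -7/t², which is negative for t > 0, so this is a local maximum.
R(7/4) = 7·ln(7/4) - 7 ≈ -3.0827.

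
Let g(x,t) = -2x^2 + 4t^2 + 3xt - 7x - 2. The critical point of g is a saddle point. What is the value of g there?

114/41

∂g/∂x = -4x + 3t - 7 = 0 and ∂g/∂t = 3x + 8t = 0, so (x, t) = (-56/41, 21/41).
The Hessian has g_{xx} = -4, g_{tt} = 8, g_{xt} = 3, giving D = -41 < 0, so the point is a saddle point.
g(-56/41, 21/41) = 114/41.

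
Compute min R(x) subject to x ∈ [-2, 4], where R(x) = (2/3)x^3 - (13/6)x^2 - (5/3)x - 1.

-35/3

Differentiating, R'(x) = 2x^2 - (13/3)x - 5/3; which vanishes at x = -1/3 and x = 5/2.
Compare values at every candidate in [-2, 4]: R(-2) = -35/3,  R(-1/3) = -115/162,  R(5/2) = -199/24,  R(4) = 1/3.
So the minimum is R(-2) = -35/3.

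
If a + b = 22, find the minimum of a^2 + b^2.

242

With a + b = 22, a^2 + b^2 = a^2 + (22 − a)^2.
The derivative 2a − 2(22 − a) = 4a − 44 vanishes at a = 11; second derivative 4 > 0, a minimum.
The minimum is 2·(11)^2 = 242.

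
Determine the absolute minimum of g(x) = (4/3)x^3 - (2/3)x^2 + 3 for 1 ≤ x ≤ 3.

11/3

The derivative is 4x^2 - (4/3)x, which has no zeros in [1, 3].
Compare values at every candidate in [1, 3]: g(1) = 11/3; g(3) = 33.
The minimum over the interval is 11/3, attained at x = 1.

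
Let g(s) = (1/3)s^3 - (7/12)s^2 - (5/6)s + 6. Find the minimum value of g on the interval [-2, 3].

g'(s) = s^2 - (7/6)s - 5/6, which vanishes at s = -1/2 and s = 5/3.
Compare values at every candidate in [-2, 3]: g(-2) = 8/3,  g(-1/2) = 299/48,  g(5/3) = 1469/324,  g(3) = 29/4.
The minimum over the interval is 8/3, attained at s = -2.

8/3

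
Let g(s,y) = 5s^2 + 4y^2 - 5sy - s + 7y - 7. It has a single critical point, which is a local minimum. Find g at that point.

∂g/∂s = 10s - 5y - 1 = 0 and ∂g/∂y = -5s + 8y + 7 = 0, so (s, y) = (-27/55, -13/11).
The Hessian has g_{ss} = 10, g_{yy} = 8, g_{sy} = -5, giving D = 55 > 0 with g_{ss} > 0, so the point is a local minimum.
g(-27/55, -13/11) = -599/55.

-599/55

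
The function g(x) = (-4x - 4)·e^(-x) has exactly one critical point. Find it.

0

g'(x) = (-4)·e^(-x) + (-4x - 4)·(-1)·e^(-x) = (4x)·e^(-x). Since e^(-x) > 0, the only critical point is x = 0.
g''(0) has the same sign as 4 > 0, so this is a local minimum.
g(0) = (-4)·e^(0) ≈ -4.0000.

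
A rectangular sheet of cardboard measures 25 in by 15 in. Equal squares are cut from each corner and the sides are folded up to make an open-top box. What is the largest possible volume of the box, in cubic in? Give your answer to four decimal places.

513.0513

With cut size x, the volume is V(x) = x(25 − 2x)(15 − 2x) for 0 < x < 7.5.
V'(x) = 12x^2 − 160x + 375. Setting V'(x) = 0 gives x ≈ 3.0343 (the root in (0, 7.5)).
V''(x) = 24x − 160 is negative there, so this is the maximum; V ≈ 513.0513.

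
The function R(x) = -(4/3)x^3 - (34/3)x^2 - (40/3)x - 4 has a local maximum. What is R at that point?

R'(x) = -4x^2 - (68/3)x - 40/3. Setting R'(x) = 0 gives x ∈ {-5, -2/3}.
Second-derivative test with R''(x) = -8x - 68/3: R''(-5) = 52/3 > 0 ⇒ local minimum; R''(-2/3) = -52/3 < 0 ⇒ local maximum.
Thus R has its local maximum at x = -2/3, with value 20/81.

20/81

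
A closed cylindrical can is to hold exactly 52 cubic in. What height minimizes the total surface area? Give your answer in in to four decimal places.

4.0455

With radius r and height h, πr²h = 52 so h = 52/(πr²), and S(r) = 2πr² + 2πrh = 2πr² + 2·52/r.
S'(r) = 4πr − 2·52/r² = 0 ⇒ r³ = 52/(2π), so r ≈ 2.0227 and h = 2r ≈ 4.0455.
S''(r) = 4π + 4·52/r³ > 0, so this is the minimum; S ≈ 77.1229.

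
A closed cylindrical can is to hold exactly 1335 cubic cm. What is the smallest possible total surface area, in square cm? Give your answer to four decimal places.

671.1744

With radius r and height h, πr²h = 1335 so h = 1335/(πr²), and S(r) = 2πr² + 2πrh = 2πr² + 2·1335/r.
S'(r) = 4πr − 2·1335/r² = 0 ⇒ r³ = 1335/(2π), so r ≈ 5.9672 and h = 2r ≈ 11.9343.
S''(r) = 4π + 4·1335/r³ > 0, so this is the minimum; S ≈ 671.1744.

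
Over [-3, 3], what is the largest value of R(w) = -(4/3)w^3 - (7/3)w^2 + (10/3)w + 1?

6

R'(w) = -4w^2 - (14/3)w + 10/3, which vanishes at w = -5/3 and w = 1/2.
Evaluating at the critical points and endpoints: R(-3) = 6,  R(-5/3) = -394/81,  R(1/2) = 23/12,  R(3) = -46.
The maximum over the interval is 6, attained at w = -3.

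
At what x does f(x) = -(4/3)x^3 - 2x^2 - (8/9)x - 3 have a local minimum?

f'(x) = -4x^2 - 4x - 8/9. Setting f'(x) = 0 gives x ∈ {-2/3, -1/3}.
Second-derivative test with f''(x) = -8x - 4: f''(-2/3) = 4/3 > 0 ⇒ local minimum; f''(-1/3) = -4/3 < 0 ⇒ local maximum.
Thus f has its local minimum at x = -2/3, with value -235/81.

-2/3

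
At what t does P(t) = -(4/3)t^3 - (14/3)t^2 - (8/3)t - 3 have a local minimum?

P'(t) = -4t^2 - (28/3)t - 8/3. Setting P'(t) = 0 gives t ∈ {-2, -1/3}.
Since P''(t) = -8t - 28/3, we get P''(-2) = 20/3 > 0 ⇒ local minimum; P''(-1/3) = -20/3 < 0 ⇒ local maximum.
The local minimum is P(-2) = -17/3.

-2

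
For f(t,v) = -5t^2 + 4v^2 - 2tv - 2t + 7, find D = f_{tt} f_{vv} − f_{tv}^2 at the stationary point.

-84

∂f/∂t = -10t - 2v - 2 = 0 and ∂f/∂v = -2t + 8v = 0, so (t, v) = (-4/21, -1/21).
The Hessian has f_{tt} = -10, f_{vv} = 8, f_{tv} = -2, giving D = -84 < 0, so the point is a saddle point.
D = (-10)·(8) − (-2)^2 = -84.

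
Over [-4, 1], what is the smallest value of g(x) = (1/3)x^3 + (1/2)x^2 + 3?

Differentiating, g'(x) = x^2 + x; which vanishes at x = -1 and x = 0.
Compare values at every candidate in [-4, 1]: g(-4) = -31/3; g(-1) = 19/6; g(0) = 3; g(1) = 23/6.
The minimum over the interval is -31/3, attained at x = -4.

-31/3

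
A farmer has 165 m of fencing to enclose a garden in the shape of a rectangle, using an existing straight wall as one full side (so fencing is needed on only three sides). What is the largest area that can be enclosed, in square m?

27225/8

Let the sides perpendicular to the wall have length x and the parallel side y, so 2x + y = 165 and the area is A = xy = x(165 − 2x).
A'(x) = 165 − 4x = 0 gives x = 165/4, and A''(x) = −4 < 0 confirms a maximum.
Then y = 165 − 2·165/4 = 165/2 and A = 27225/8.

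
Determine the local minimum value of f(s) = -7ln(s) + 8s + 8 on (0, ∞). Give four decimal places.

f'(s) = -7/s + 8 = 0 gives s = 7/8.
f''(s) = 7/s², which is positive for s > 0, so this is a local minimum.
f(7/8) = -7·ln(7/8) + 7 + 8 ≈ 15.9347.

15.9347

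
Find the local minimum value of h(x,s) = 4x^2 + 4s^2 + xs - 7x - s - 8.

-697/63

∂h/∂x = 8x + s - 7 = 0 and ∂h/∂s = x + 8s - 1 = 0, so (x, s) = (55/63, 1/63).
The Hessian has h_{xx} = 8, h_{ss} = 8, h_{xs} = 1, giving D = 63 > 0 with h_{xx} > 0, so the point is a local minimum.
h(55/63, 1/63) = -697/63.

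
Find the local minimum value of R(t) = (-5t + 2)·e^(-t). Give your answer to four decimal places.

-1.2330

R'(t) = (-5)·e^(-t) + (-5t + 2)·(-1)·e^(-t) = (5t - 7)·e^(-t). Since e^(-t) > 0, the only critical point is t = 7/5.
R''(7/5) has the same sign as 5 > 0, so this is a local minimum.
R(7/5) = (-5)·e^(-7/5) ≈ -1.2330.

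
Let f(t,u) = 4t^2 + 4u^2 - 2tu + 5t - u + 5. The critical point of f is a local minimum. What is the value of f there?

103/30

∂f/∂t = 8t - 2u + 5 = 0 and ∂f/∂u = -2t + 8u - 1 = 0, so (t, u) = (-19/30, -1/30).
The Hessian has f_{tt} = 8, f_{uu} = 8, f_{tu} = -2, giving D = 60 > 0 with f_{tt} > 0, so the point is a local minimum.
f(-19/30, -1/30) = 103/30.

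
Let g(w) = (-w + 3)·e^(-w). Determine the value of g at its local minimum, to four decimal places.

g'(w) = (-1)·e^(-w) + (-w + 3)·(-1)·e^(-w) = (w - 4)·e^(-w). Since e^(-w) > 0, the only critical point is w = 4.
g''(4) has the same sign as 1 > 0, so this is a local minimum.
g(4) = (-1)·e^(-4) ≈ -0.0183.

-0.0183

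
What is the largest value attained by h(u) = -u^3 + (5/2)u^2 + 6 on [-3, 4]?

111/2

The derivative is -3u^2 + 5u, which vanishes at u = 0 and u = 5/3.
Candidates: h(-3) = 111/2; h(0) = 6; h(5/3) = 449/54; h(4) = -18.
Hence the absolute maximum is 111/2 at u = -3.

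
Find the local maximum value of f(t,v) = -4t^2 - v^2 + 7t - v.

53/16

∂f/∂t = -8t + 7 = 0 and ∂f/∂v = -2v - 1 = 0, so (t, v) = (7/8, -1/2).
The Hessian has f_{tt} = -8, f_{vv} = -2, f_{tv} = 0, giving D = 16 > 0 with f_{tt} < 0, so the point is a local maximum.
f(7/8, -1/2) = 53/16.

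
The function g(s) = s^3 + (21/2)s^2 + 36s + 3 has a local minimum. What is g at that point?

g'(s) = 3s^2 + 21s + 36 = 0 at s = -4, -3.
Since g''(s) = 6s + 21, we get g''(-4) = -3 < 0 ⇒ local maximum; g''(-3) = 3 > 0 ⇒ local minimum.
The local minimum is g(-3) = -75/2.

-75/2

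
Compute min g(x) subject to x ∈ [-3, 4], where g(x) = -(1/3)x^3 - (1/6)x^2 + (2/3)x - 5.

The derivative is -x^2 - (1/3)x + 2/3, which vanishes at x = -1 and x = 2/3.
Evaluating at the critical points and endpoints: g(-3) = 1/2, g(-1) = -11/2, g(2/3) = -383/81, g(4) = -79/3.
So the minimum is g(4) = -79/3.

-79/3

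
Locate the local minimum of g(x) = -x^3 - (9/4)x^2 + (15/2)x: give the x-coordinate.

g'(x) = -3x^2 - (9/2)x + 15/2. Setting g'(x) = 0 gives x ∈ {-5/2, 1}.
Since g''(x) = -6x - 9/2, we get g''(-5/2) = 21/2 > 0 ⇒ local minimum; g''(1) = -21/2 < 0 ⇒ local maximum.
Thus g has its local minimum at x = -5/2, with value -275/16.

-5/2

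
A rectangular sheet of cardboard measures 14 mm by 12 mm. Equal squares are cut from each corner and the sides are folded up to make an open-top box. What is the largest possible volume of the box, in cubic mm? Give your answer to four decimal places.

With cut size x, the volume is V(x) = x(14 − 2x)(12 − 2x) for 0 < x < 6.
V'(x) = 12x^2 − 104x + 168. Setting V'(x) = 0 gives x ≈ 2.1475 (the root in (0, 6)).
V''(x) = 24x − 104 is negative there, so this is the maximum; V ≈ 160.5837.

160.5837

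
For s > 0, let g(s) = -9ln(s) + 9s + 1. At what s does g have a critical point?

g'(s) = -9/s + 9 = 0 gives s = 1.
g''(s) = 9/s², which is positive for s > 0, so this is a local minimum.
g(1) = -9·ln(1) + 9 + 1 ≈ 10.0000.

1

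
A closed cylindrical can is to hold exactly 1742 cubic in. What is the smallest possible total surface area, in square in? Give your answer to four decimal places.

801.4565

With radius r and height h, πr²h = 1742 so h = 1742/(πr²), and S(r) = 2πr² + 2πrh = 2πr² + 2·1742/r.
S'(r) = 4πr − 2·1742/r² = 0 ⇒ r³ = 1742/(2π), so r ≈ 6.5206 and h = 2r ≈ 13.0413.
S''(r) = 4π + 4·1742/r³ > 0, so this is the minimum; S ≈ 801.4565.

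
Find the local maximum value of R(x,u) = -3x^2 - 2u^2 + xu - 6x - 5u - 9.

∂R/∂x = -6x + u - 6 = 0 and ∂R/∂u = x - 4u - 5 = 0, so (x, u) = (-29/23, -36/23).
The Hessian has R_{xx} = -6, R_{uu} = -4, R_{xu} = 1, giving D = 23 > 0 with R_{xx} < 0, so the point is a local maximum.
R(-29/23, -36/23) = -30/23.

-30/23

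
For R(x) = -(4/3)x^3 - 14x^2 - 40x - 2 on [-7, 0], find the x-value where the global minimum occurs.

The derivative is -4x^2 - 28x - 40, which vanishes at x = -5 and x = -2.
Compare values at every candidate in [-7, 0]: R(-7) = 148/3, R(-5) = 44/3, R(-2) = 98/3, R(0) = -2.
Hence the absolute minimum is -2 at x = 0.

0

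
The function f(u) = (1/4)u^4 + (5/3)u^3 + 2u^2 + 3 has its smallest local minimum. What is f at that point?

f'(u) = u^3 + 5u^2 + 4u. Setting f'(u) = 0 gives u ∈ {-4, -1, 0}.
f''(u) = 3u^2 + 10u + 4. f''(-4) = 12 > 0 ⇒ local minimum; f''(-1) = -3 < 0 ⇒ local maximum; f''(0) = 4 > 0 ⇒ local minimum.
The smallest local minimum is f(-4) = -23/3.

-23/3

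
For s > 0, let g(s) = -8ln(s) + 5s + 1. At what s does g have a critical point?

g'(s) = -8/s + 5 = 0 gives s = 8/5.
g''(s) = 8/s², which is positive for s > 0, so this is a local minimum.
g(8/5) = -8·ln(8/5) + 8 + 1 ≈ 5.2400.

8/5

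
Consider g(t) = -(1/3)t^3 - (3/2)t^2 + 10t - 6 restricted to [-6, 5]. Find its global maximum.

16/3

Differentiating, g'(t) = -t^2 - 3t + 10; which vanishes at t = -5 and t = 2.
Compare values at every candidate in [-6, 5]: g(-6) = -48; g(-5) = -311/6; g(2) = 16/3; g(5) = -211/6.
Hence the absolute maximum is 16/3 at t = 2.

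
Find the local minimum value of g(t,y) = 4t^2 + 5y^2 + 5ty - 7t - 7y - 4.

-416/55

∂g/∂t = 8t + 5y - 7 = 0 and ∂g/∂y = 5t + 10y - 7 = 0, so (t, y) = (7/11, 21/55).
The Hessian has g_{tt} = 8, g_{yy} = 10, g_{ty} = 5, giving D = 55 > 0 with g_{tt} > 0, so the point is a local minimum.
g(7/11, 21/55) = -416/55.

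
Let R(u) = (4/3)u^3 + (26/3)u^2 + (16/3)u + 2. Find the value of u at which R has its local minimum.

-1/3

R'(u) = 4u^2 + (52/3)u + 16/3 = 0 at u = -4, -1/3.
Since R''(u) = 8u + 52/3, we get R''(-4) = -44/3 < 0 ⇒ local maximum; R''(-1/3) = 44/3 > 0 ⇒ local minimum.
The local minimum is R(-1/3) = 92/81.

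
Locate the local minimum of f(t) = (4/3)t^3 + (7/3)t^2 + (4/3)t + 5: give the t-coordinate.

f'(t) = 4t^2 + (14/3)t + 4/3. Setting f'(t) = 0 gives t ∈ {-2/3, -1/2}.
Since f''(t) = 8t + 14/3, we get f''(-2/3) = -2/3 < 0 ⇒ local maximum; f''(-1/2) = 2/3 > 0 ⇒ local minimum.
So the local minimum value is f(-1/2) = 19/4.

-1/2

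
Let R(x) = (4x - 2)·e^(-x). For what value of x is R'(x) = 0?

Differentiating with the product rule gives R'(x) = (-4x + 6)·e^(-x). Since e^(-x) > 0, the only critical point is x = 3/2.
R''(3/2) has the same sign as -4 < 0, so this is a local maximum.
R(3/2) = (4)·e^(-3/2) ≈ 0.8925.

3/2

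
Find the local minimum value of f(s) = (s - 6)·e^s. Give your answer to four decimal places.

-148.4132

By the product rule, f'(s) = (s - 5)·e^s. Since e^s > 0, the only critical point is s = 5.
f''(5) has the same sign as 1 > 0, so this is a local minimum.
f(5) = (-1)·e^(5) ≈ -148.4132.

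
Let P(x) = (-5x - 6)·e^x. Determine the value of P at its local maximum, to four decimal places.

Differentiating with the product rule gives P'(x) = (-5x - 11)·e^x. Since e^x > 0, the only critical point is x = -11/5.
P''(-11/5) has the same sign as -5 < 0, so this is a local maximum.
P(-11/5) = (5)·e^(-11/5) ≈ 0.5540.

0.5540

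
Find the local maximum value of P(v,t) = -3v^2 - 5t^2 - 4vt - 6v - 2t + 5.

91/11

∂P/∂v = -6v - 4t - 6 = 0 and ∂P/∂t = -4v - 10t - 2 = 0, so (v, t) = (-13/11, 3/11).
The Hessian has P_{vv} = -6, P_{tt} = -10, P_{vt} = -4, giving D = 44 > 0 with P_{vv} < 0, so the point is a local maximum.
P(-13/11, 3/11) = 91/11.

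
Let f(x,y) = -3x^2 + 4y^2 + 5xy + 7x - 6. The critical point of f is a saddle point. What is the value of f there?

-242/73

∂f/∂x = -6x + 5y + 7 = 0 and ∂f/∂y = 5x + 8y = 0, so (x, y) = (56/73, -35/73).
The Hessian has f_{xx} = -6, f_{yy} = 8, f_{xy} = 5, giving D = -73 < 0, so the point is a saddle point.
f(56/73, -35/73) = -242/73.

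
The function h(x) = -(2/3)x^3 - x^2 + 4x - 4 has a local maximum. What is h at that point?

-5/3

Critical points: h'(x) = -2x^2 - 2x + 4 vanishes at x = -2, 1.
h''(x) = -4x - 2. h''(-2) = 6 > 0 ⇒ local minimum; h''(1) = -6 < 0 ⇒ local maximum.
So the local maximum value is h(1) = -5/3.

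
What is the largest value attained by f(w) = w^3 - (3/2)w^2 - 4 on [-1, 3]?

f'(w) = 3w^2 - 3w, which vanishes at w = 0 and w = 1.
Evaluating at the critical points and endpoints: f(-1) = -13/2,  f(0) = -4,  f(1) = -9/2,  f(3) = 19/2.
So the maximum is f(3) = 19/2.

19/2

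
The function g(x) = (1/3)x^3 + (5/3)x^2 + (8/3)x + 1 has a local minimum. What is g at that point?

g'(x) = x^2 + (10/3)x + 8/3. Setting g'(x) = 0 gives x ∈ {-2, -4/3}.
Second-derivative test with g''(x) = 2x + 10/3: g''(-2) = -2/3 < 0 ⇒ local maximum; g''(-4/3) = 2/3 > 0 ⇒ local minimum.
So the local minimum value is g(-4/3) = -31/81.

-31/81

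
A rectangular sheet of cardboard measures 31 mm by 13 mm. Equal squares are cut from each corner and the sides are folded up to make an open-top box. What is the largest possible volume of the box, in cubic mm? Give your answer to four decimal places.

526.3724

With cut size x, the volume is V(x) = x(31 − 2x)(13 − 2x) for 0 < x < 6.5.
V'(x) = 12x^2 − 176x + 403. Setting V'(x) = 0 gives x ≈ 2.8395 (the root in (0, 6.5)).
V''(x) = 24x − 176 is negative there, so this is the maximum; V ≈ 526.3724.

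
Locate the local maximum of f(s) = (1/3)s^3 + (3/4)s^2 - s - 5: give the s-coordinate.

-2

Critical points: f'(s) = s^2 + (3/2)s - 1 vanishes at s = -2, 1/2.
Since f''(s) = 2s + 3/2, we get f''(-2) = -5/2 < 0 ⇒ local maximum; f''(1/2) = 5/2 > 0 ⇒ local minimum.
The local maximum is f(-2) = -8/3.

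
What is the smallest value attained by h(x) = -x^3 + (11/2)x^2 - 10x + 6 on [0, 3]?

-3/2

h'(x) = -3x^2 + 11x - 10, which vanishes at x = 5/3 and x = 2.
Evaluating at the critical points and endpoints: h(0) = 6,  h(5/3) = -1/54,  h(2) = 0,  h(3) = -3/2.
The minimum over the interval is -3/2, attained at x = 3.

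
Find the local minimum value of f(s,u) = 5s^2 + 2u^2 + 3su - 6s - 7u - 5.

-346/31

∂f/∂s = 10s + 3u - 6 = 0 and ∂f/∂u = 3s + 4u - 7 = 0, so (s, u) = (3/31, 52/31).
The Hessian has f_{ss} = 10, f_{uu} = 4, f_{su} = 3, giving D = 31 > 0 with f_{ss} > 0, so the point is a local minimum.
f(3/31, 52/31) = -346/31.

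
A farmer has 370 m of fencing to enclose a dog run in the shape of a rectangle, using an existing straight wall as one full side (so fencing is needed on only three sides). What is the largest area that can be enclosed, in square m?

34225/2

Let the sides perpendicular to the wall have length x and the parallel side y, so 2x + y = 370 and the area is A = xy = x(370 − 2x).
A'(x) = 370 − 4x = 0 gives x = 185/2, and A''(x) = −4 < 0 confirms a maximum.
Then y = 370 − 2·185/2 = 185 and A = 34225/2.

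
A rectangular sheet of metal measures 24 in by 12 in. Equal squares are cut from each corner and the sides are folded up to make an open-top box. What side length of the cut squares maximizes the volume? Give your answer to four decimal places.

2.5359

With cut size x, the volume is V(x) = x(24 − 2x)(12 − 2x) for 0 < x < 6.
V'(x) = 12x^2 − 144x + 288. Setting V'(x) = 0 gives x ≈ 2.5359 (the root in (0, 6)).
V''(x) = 24x − 144 is negative there, so this is the maximum; V ≈ 332.5538.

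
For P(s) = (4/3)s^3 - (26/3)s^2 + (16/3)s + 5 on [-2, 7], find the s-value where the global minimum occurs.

The derivative is 4s^2 - (52/3)s + 16/3, which vanishes at s = 1/3 and s = 4.
Evaluating at the critical points and endpoints: P(-2) = -51, P(1/3) = 475/81, P(4) = -27, P(7) = 75.
So the minimum is P(-2) = -51.

-2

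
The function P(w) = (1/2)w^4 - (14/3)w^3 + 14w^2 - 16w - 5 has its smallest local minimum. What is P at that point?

-47/3

P'(w) = 2w^3 - 14w^2 + 28w - 16. Setting P'(w) = 0 gives w ∈ {1, 2, 4}.
Second-derivative test with P''(w) = 6w^2 - 28w + 28: P''(1) = 6 > 0 ⇒ local minimum; P''(2) = -4 < 0 ⇒ local maximum; P''(4) = 12 > 0 ⇒ local minimum.
So the smallest local minimum value is P(4) = -47/3.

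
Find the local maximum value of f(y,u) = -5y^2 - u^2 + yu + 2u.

∂f/∂y = -10y + u = 0 and ∂f/∂u = y - 2u + 2 = 0, so (y, u) = (2/19, 20/19).
The Hessian has f_{yy} = -10, f_{uu} = -2, f_{yu} = 1, giving D = 19 > 0 with f_{yy} < 0, so the point is a local maximum.
f(2/19, 20/19) = 20/19.

20/19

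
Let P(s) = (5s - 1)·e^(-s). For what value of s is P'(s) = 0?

P'(s) = 5·e^(-s) + (5s - 1)·(-1)·e^(-s) = (-5s + 6)·e^(-s). Since e^(-s) > 0, the only critical point is s = 6/5.
P''(6/5) has the same sign as -5 < 0, so this is a local maximum.
P(6/5) = (5)·e^(-6/5) ≈ 1.5060.

6/5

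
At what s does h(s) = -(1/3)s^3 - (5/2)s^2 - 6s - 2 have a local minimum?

-3

h'(s) = -s^2 - 5s - 6. Setting h'(s) = 0 gives s ∈ {-3, -2}.
Since h''(s) = -2s - 5, we get h''(-3) = 1 > 0 ⇒ local minimum; h''(-2) = -1 < 0 ⇒ local maximum.
The local minimum is h(-3) = 5/2.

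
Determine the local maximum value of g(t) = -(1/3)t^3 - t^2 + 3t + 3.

14/3

g'(t) = -t^2 - 2t + 3. Setting g'(t) = 0 gives t ∈ {-3, 1}.
Second-derivative test with g''(t) = -2t - 2: g''(-3) = 4 > 0 ⇒ local minimum; g''(1) = -4 < 0 ⇒ local maximum.
The local maximum is g(1) = 14/3.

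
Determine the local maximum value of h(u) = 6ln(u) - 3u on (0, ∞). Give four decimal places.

-1.8411

h'(u) = 6/u − 3 = 0 gives u = 2.
h''(u) = -6/u², which is negative for u > 0, so this is a local maximum.
h(2) = 6·ln(2) - 6 ≈ -1.8411.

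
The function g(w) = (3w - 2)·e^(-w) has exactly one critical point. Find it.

By the product rule, g'(w) = (-3w + 5)·e^(-w). Since e^(-w) > 0, the only critical point is w = 5/3.
g''(5/3) has the same sign as -3 < 0, so this is a local maximum.
g(5/3) = (3)·e^(-5/3) ≈ 0.5666.

5/3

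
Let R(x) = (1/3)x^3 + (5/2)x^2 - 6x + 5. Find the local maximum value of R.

Critical points: R'(x) = x^2 + 5x - 6 vanishes at x = -6, 1.
Second-derivative test with R''(x) = 2x + 5: R''(-6) = -7 < 0 ⇒ local maximum; R''(1) = 7 > 0 ⇒ local minimum.
Thus R has its local maximum at x = -6, with value 59.

59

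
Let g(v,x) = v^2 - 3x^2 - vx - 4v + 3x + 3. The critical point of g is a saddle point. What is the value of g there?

∂g/∂v = 2v - x - 4 = 0 and ∂g/∂x = -v - 6x + 3 = 0, so (v, x) = (27/13, 2/13).
The Hessian has g_{vv} = 2, g_{xx} = -6, g_{vx} = -1, giving D = -13 < 0, so the point is a saddle point.
g(27/13, 2/13) = -12/13.

-12/13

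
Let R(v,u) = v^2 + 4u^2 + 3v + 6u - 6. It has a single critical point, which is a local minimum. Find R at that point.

∂R/∂v = 2v + 3 = 0 and ∂R/∂u = 8u + 6 = 0, so (v, u) = (-3/2, -3/4).
The Hessian has R_{vv} = 2, R_{uu} = 8, R_{vu} = 0, giving D = 16 > 0 with R_{vv} > 0, so the point is a local minimum.
R(-3/2, -3/4) = -21/2.

-21/2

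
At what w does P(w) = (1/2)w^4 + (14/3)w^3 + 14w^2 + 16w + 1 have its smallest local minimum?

P'(w) = 2w^3 + 14w^2 + 28w + 16. Setting P'(w) = 0 gives w ∈ {-4, -2, -1}.
Since P''(w) = 6w^2 + 28w + 28, we get P''(-4) = 12 > 0 ⇒ local minimum; P''(-2) = -4 < 0 ⇒ local maximum; P''(-1) = 6 > 0 ⇒ local minimum.
The smallest local minimum is P(-4) = -29/3.

-4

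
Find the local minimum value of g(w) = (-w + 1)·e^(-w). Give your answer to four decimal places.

-0.1353

By the product rule, g'(w) = (w - 2)·e^(-w). Since e^(-w) > 0, the only critical point is w = 2.
g''(2) has the same sign as 1 > 0, so this is a local minimum.
g(2) = (-1)·e^(-2) ≈ -0.1353.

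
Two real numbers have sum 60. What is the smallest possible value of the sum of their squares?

1800

With a + b = 60, a^2 + b^2 = a^2 + (60 − a)^2.
The derivative 2a − 2(60 − a) = 4a − 120 vanishes at a = 30; second derivative 4 > 0, a minimum.
The minimum is 2·(30)^2 = 1800.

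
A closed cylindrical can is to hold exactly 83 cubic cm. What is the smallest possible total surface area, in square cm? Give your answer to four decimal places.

With radius r and height h, πr²h = 83 so h = 83/(πr²), and S(r) = 2πr² + 2πrh = 2πr² + 2·83/r.
S'(r) = 4πr − 2·83/r² = 0 ⇒ r³ = 83/(2π), so r ≈ 2.3639 and h = 2r ≈ 4.7278.
S''(r) = 4π + 4·83/r³ > 0, so this is the minimum; S ≈ 105.3335.

105.3335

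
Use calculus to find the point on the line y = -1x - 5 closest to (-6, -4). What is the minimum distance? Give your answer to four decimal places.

3.5355

Minimize D(x)^2 = (x + 6)^2 + (-x - 1)^2.
d/dx[D^2] = 2(x + 6) + 2·(-1)·(-x - 1) = 0 ⇒ x = -7/2.
Then y = -3/2 and the distance is √(25/2) ≈ 3.5355.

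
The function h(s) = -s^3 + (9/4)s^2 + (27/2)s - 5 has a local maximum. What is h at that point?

115/4

h'(s) = -3s^2 + (9/2)s + 27/2 = 0 at s = -3/2, 3.
h''(s) = -6s + 9/2. h''(-3/2) = 27/2 > 0 ⇒ local minimum; h''(3) = -27/2 < 0 ⇒ local maximum.
So the local maximum value is h(3) = 115/4.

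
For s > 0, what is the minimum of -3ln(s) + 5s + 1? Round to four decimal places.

g'(s) = -3/s + 5 = 0 gives s = 3/5.
g''(s) = 3/s², which is positive for s > 0, so this is a local minimum.
g(3/5) = -3·ln(3/5) + 3 + 1 ≈ 5.5325.

5.5325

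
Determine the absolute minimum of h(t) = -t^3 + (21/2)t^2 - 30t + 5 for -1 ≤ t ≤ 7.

-67/2

Differentiating, h'(t) = -3t^2 + 21t - 30; which vanishes at t = 2 and t = 5.
Evaluating at the critical points and endpoints: h(-1) = 93/2; h(2) = -21; h(5) = -15/2; h(7) = -67/2.
The minimum over the interval is -67/2, attained at t = 7.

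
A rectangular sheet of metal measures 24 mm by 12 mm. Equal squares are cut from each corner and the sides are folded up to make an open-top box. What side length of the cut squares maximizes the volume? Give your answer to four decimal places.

With cut size x, the volume is V(x) = x(24 − 2x)(12 − 2x) for 0 < x < 6.
V'(x) = 12x^2 − 144x + 288. Setting V'(x) = 0 gives x ≈ 2.5359 (the root in (0, 6)).
V''(x) = 24x − 144 is negative there, so this is the maximum; V ≈ 332.5538.

2.5359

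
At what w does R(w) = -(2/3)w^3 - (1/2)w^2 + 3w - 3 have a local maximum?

1

R'(w) = -2w^2 - w + 3 = 0 at w = -3/2, 1.
R''(w) = -4w - 1. R''(-3/2) = 5 > 0 ⇒ local minimum; R''(1) = -5 < 0 ⇒ local maximum.
Thus R has its local maximum at w = 1, with value -7/6.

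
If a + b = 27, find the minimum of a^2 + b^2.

With a + b = 27, a^2 + b^2 = a^2 + (27 − a)^2.
The derivative 2a − 2(27 − a) = 4a − 54 vanishes at a = 27/2; second derivative 4 > 0, a minimum.
The minimum is 2·(27/2)^2 = 729/2.

729/2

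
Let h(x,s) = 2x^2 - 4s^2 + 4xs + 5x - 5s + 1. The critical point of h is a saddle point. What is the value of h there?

49/24

∂h/∂x = 4x + 4s + 5 = 0 and ∂h/∂s = 4x - 8s - 5 = 0, so (x, s) = (-5/12, -5/6).
The Hessian has h_{xx} = 4, h_{ss} = -8, h_{xs} = 4, giving D = -48 < 0, so the point is a saddle point.
h(-5/12, -5/6) = 49/24.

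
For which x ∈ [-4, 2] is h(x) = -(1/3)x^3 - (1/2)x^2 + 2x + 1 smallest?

h'(x) = -x^2 - x + 2, which vanishes at x = -2 and x = 1.
Candidates: h(-4) = 19/3,  h(-2) = -7/3,  h(1) = 13/6,  h(2) = 1/3.
So the minimum is h(-2) = -7/3.

-2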